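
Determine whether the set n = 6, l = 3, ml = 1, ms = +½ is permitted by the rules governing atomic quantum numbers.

Yes

n = 6 is a positive integer. l = 3 satisfies 0 ≤ l ≤ n−1 = 5. ml = 1 lies in the range −l … +l (here −3 … 3). ms = +1/2 is one of ±1/2.
All four constraints are satisfied.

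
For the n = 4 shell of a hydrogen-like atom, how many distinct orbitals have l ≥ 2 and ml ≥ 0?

7

With n = 4 the allowed l are 0, 1, …, 3.
Orbitals with l ≥ 2 and ml ≥ 0, by l: l=2 → 3; l=3 → 4.
Total orbitals: 3 + 4 = 7.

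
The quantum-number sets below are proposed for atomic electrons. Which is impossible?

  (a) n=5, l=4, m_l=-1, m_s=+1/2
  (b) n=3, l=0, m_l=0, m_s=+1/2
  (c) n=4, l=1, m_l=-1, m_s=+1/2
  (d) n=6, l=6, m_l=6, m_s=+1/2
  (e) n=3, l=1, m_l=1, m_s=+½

(d)

(d) has l = 6 ≥ n = 6, violating 0 ≤ l ≤ n−1.
The remaining sets (a), (b), (c), (e) satisfy all four rules.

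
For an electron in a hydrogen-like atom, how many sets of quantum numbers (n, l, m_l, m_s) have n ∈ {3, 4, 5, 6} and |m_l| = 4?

12

Treat each shell separately and count matching orbitals:
n=5 → 2; n=6 → 4.
Orbitals: 2 + 4 = 6. Including both spin states (m_s = ±1/2) gives 2 × 6 = 12 states.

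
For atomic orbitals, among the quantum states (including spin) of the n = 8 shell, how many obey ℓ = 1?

Contributions: ℓ=1 → 3.
Orbitals: 3. Each orbital carries two spin states, so 3 × 2 = 6 states.

6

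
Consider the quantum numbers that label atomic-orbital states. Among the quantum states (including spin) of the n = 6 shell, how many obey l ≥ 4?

Go through l = 0, …, 5 (the values permitted for n = 6).
The (l, ml) pairs meeting l ≥ 4 give: l=4 → 9; l=5 → 11.
Orbitals: 9 + 11 = 20. Each orbital carries two spin states, so 20 × 2 = 40 states.

40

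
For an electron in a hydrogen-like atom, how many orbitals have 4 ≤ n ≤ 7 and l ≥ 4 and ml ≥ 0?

34

Count contributing orbitals for each principal shell:
n=5 → 5; n=6 → 11; n=7 → 18.
Total orbitals: 5 + 11 + 18 = 34.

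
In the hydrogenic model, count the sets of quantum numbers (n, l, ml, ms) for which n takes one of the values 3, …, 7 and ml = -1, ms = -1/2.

20

Work shell by shell — for each n, count the (l, ml) pairs that satisfy ml = -1:
n=3 → 2; n=4 → 3; n=5 → 4; n=6 → 5; n=7 → 6.
Orbitals: 2 + 3 + 4 + 5 + 6 = 20. With ms fixed to -1/2 there is one state per orbital, so 20 states.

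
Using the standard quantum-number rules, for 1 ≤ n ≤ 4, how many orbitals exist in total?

Total orbitals = 1² + 2² + 3² + 4² = 30.

30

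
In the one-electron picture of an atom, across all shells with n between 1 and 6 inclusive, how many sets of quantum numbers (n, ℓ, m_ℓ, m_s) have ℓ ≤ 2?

Count contributing orbitals for each principal shell:
n=1 → 1; n=2 → 4; n=3 → 9; n=4 → 9; n=5 → 9; n=6 → 9.
Orbitals: 1 + 4 + 9 + 9 + 9 + 9 = 41. Including both spin states (m_s = ±1/2) gives 2 × 41 = 82 states.

82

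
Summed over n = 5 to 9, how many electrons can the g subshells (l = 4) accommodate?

A g subshell (l = 4) exists for every n ≥ 5, so shells n = 5, 6, 7, 8, 9 each contribute one — 5 subshells.
Since each g subshell holds 2(2·4+1) = 18 electrons, the total is 5 × 18 = 90.

90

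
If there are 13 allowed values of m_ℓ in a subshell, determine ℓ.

ℓ = 6

m_ℓ ranges over 2ℓ+1 integers, so 2ℓ+1 = 13 ⇒ ℓ = 6.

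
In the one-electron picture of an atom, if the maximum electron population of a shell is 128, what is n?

2n² = 128 ⇒ n² = 64 ⇒ n = 8.

n = 8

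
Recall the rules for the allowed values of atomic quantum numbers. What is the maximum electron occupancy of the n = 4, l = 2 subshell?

A subshell with l = 2 has 2l+1 = 5 orbitals, each holding 2 electrons (spin ±1/2), so 5 × 2 = 10.

10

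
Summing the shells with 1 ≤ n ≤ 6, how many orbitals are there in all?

Shell n has n² orbitals: 1²=1 + 2²=4 + 3²=9 + 4²=16 + 5²=25 + 6²=36 = 91 orbitals.

91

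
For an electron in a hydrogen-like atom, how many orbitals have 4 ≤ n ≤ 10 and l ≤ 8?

Per-shell orbital counts meeting the constraint:
n=4 → 16; n=5 → 25; n=6 → 36; n=7 → 49; n=8 → 64; n=9 → 81; n=10 → 81.
Total orbitals: 16 + 25 + 36 + 49 + 64 + 81 + 81 = 352.

352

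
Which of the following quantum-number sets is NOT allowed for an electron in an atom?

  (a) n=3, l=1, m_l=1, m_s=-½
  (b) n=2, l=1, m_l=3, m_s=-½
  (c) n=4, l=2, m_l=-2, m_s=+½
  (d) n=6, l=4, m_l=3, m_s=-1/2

(b) has |m_l| = 3 > l = 1, violating −l ≤ m_l ≤ l.
The remaining sets (a), (c), (d) satisfy all four rules.

(b)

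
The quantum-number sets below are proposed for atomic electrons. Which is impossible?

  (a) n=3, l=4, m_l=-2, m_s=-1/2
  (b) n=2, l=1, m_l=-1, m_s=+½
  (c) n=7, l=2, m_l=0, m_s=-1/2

(a)

(a) has l = 4 ≥ n = 3, violating 0 ≤ l ≤ n−1.
The remaining sets (b), (c) satisfy all four rules.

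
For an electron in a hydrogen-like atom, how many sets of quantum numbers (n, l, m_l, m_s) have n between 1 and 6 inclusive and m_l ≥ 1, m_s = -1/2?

Work shell by shell — for each n, count the (l, m_l) pairs that satisfy m_l ≥ 1:
n=2 → 1; n=3 → 3; n=4 → 6; n=5 → 10; n=6 → 15.
Orbitals: 1 + 3 + 6 + 10 + 15 = 35. With m_s fixed to -1/2 there is one state per orbital, so 35 states.

35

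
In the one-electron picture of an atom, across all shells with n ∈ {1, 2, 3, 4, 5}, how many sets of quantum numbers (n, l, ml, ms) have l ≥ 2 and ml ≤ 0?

44

Count contributing orbitals for each principal shell:
n=3 → 3; n=4 → 7; n=5 → 12.
Orbitals: 3 + 7 + 12 = 22. Including both spin states (ms = ±1/2) gives 2 × 22 = 44 states.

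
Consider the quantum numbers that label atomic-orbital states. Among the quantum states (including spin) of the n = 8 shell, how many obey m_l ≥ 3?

With n = 8 the allowed l are 0, 1, …, 7.
Orbitals with m_l ≥ 3, by l: l=3 → 1; l=4 → 2; l=5 → 3; l=6 → 4; l=7 → 5.
Orbitals: 1 + 2 + 3 + 4 + 5 = 15. Each orbital carries two spin states, so 15 × 2 = 30 states.

30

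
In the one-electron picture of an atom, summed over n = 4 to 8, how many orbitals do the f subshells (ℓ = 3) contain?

An f subshell (ℓ = 3) exists for every n ≥ 4, so shells n = 4, 5, 6, 7, 8 each contribute one — 5 subshells.
Since each f subshell has 2·3+1 = 7 orbitals, the total is 5 × 7 = 35.

35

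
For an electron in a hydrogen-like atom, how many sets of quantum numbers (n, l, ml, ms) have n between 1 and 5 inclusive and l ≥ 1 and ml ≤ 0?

Count contributing orbitals for each principal shell:
n=2 → 2; n=3 → 5; n=4 → 9; n=5 → 14.
Orbitals: 2 + 5 + 9 + 14 = 30. Including both spin states (ms = ±1/2) gives 2 × 30 = 60 states.

60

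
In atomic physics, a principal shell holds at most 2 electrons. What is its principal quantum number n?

2n² = 2 ⇒ n² = 1 ⇒ n = 1.

n = 1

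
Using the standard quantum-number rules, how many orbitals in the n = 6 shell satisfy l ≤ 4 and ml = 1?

The n = 6 shell has l = 0 through 5; check each.
Contributions: l=1 → 1; l=2 → 1; l=3 → 1; l=4 → 1.
Total orbitals: 1 + 1 + 1 + 1 = 4.

4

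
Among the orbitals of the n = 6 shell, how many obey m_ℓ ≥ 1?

15

The n = 6 shell has ℓ = 0 through 5; check each.
Contributions: ℓ=1 → 1; ℓ=2 → 2; ℓ=3 → 3; ℓ=4 → 4; ℓ=5 → 5.
Total orbitals: 1 + 2 + 3 + 4 + 5 = 15.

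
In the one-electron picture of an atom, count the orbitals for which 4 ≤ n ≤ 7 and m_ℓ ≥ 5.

4

Treat each shell separately and count matching orbitals:
n=6 → 1; n=7 → 3.
Total orbitals: 1 + 3 = 4.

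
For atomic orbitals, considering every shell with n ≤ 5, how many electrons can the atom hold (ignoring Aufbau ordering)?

110

Total orbitals = 1² + 2² + 3² + 4² + 5² = 55. Doubling for spin gives 110 electrons.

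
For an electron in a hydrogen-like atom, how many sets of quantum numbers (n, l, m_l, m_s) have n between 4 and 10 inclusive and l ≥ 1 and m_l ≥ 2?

Count contributing orbitals for each principal shell:
n=4 → 3; n=5 → 6; n=6 → 10; n=7 → 15; n=8 → 21; n=9 → 28; n=10 → 36.
Orbitals: 3 + 6 + 10 + 15 + 21 + 28 + 36 = 119. Including both spin states (m_s = ±1/2) gives 2 × 119 = 238 states.

238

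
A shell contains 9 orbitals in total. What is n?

n = 3

n² = 9 ⇒ n = 3.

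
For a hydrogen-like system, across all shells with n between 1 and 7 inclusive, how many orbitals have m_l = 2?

Work shell by shell — for each n, count the (l, m_l) pairs that satisfy m_l = 2:
n=3 → 1; n=4 → 2; n=5 → 3; n=6 → 4; n=7 → 5.
Total orbitals: 1 + 2 + 3 + 4 + 5 = 15.

15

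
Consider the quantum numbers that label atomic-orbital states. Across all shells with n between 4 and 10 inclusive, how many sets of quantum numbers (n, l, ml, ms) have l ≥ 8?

Work shell by shell — for each n, count the (l, ml) pairs that satisfy l ≥ 8:
n=9 → 17; n=10 → 36.
Orbitals: 17 + 36 = 53. Including both spin states (ms = ±1/2) gives 2 × 53 = 106 states.

106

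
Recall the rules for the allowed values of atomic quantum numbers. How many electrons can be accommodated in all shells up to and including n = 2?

10

Total orbitals = 1² + 2² = 5. Doubling for spin gives 10 electrons.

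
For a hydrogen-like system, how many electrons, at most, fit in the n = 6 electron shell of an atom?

72

A shell holds 2n² electrons: 2 × 6² = 2 × 36 = 72.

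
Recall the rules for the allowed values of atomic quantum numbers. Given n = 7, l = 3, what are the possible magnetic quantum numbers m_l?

m_l takes every integer from −l to +l. With l = 3 that gives the 7 values -3, -2, -1, 0, 1, 2, 3.

-3, -2, -1, 0, 1, 2, 3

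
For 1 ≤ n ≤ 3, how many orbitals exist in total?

14

Total orbitals = 1² + 2² + 3² = 14.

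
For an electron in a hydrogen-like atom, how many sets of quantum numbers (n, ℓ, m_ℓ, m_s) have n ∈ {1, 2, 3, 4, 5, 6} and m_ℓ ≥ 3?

Count contributing orbitals for each principal shell:
n=4 → 1; n=5 → 3; n=6 → 6.
Orbitals: 1 + 3 + 6 = 10. Including both spin states (m_s = ±1/2) gives 2 × 10 = 20 states.

20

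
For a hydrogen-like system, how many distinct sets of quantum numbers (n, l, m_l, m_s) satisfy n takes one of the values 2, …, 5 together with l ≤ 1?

32

Go shell by shell, enumerating (l, m_l) with l ≤ 1:
n=2 → 4; n=3 → 4; n=4 → 4; n=5 → 4.
Orbitals: 4 + 4 + 4 + 4 = 16. Including both spin states (m_s = ±1/2) gives 2 × 16 = 32 states.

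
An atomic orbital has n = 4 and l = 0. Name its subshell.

l = 0 corresponds to the letter 's', so the subshell is 4s.

4s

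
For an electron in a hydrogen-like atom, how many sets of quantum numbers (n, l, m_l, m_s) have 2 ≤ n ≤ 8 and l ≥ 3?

Go shell by shell, enumerating (l, m_l) with l ≥ 3:
n=4 → 7; n=5 → 16; n=6 → 27; n=7 → 40; n=8 → 55.
Orbitals: 7 + 16 + 27 + 40 + 55 = 145. Including both spin states (m_s = ±1/2) gives 2 × 145 = 290 states.

290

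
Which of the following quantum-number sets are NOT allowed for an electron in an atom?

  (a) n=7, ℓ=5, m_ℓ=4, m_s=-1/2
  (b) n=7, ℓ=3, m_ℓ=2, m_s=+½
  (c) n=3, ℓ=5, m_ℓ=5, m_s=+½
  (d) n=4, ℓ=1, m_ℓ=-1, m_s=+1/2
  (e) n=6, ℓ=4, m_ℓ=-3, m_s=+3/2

(c) and (e)

(c) has ℓ = 5 ≥ n = 3, violating 0 ≤ ℓ ≤ n−1.
(e) has m_s = +3/2, but an electron's spin must be ±1/2.
The remaining sets (a), (b), (d) satisfy all four rules.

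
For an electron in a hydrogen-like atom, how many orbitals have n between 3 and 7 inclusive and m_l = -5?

3

Per-shell orbital counts meeting the constraint:
n=6 → 1; n=7 → 2.
Total orbitals: 1 + 2 = 3.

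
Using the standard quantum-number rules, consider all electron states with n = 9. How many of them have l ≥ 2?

154

The (l, m_l) pairs meeting l ≥ 2 give: l=2 → 5; l=3 → 7; l=4 → 9; l=5 → 11; l=6 → 13; l=7 → 15; l=8 → 17.
Orbitals: 5 + 7 + 9 + 11 + 13 + 15 + 17 = 77. Each orbital carries two spin states, so 77 × 2 = 154 states.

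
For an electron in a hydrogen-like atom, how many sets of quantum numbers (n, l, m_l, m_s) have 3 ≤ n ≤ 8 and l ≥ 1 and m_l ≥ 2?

112

Treat each shell separately and count matching orbitals:
n=3 → 1; n=4 → 3; n=5 → 6; n=6 → 10; n=7 → 15; n=8 → 21.
Orbitals: 1 + 3 + 6 + 10 + 15 + 21 = 56. Including both spin states (m_s = ±1/2) gives 2 × 56 = 112 states.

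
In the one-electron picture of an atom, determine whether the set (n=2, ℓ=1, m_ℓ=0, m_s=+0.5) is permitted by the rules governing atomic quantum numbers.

n = 2 is a positive integer. ℓ = 1 satisfies 0 ≤ ℓ ≤ n−1 = 1. m_ℓ = 0 lies in the range −ℓ … +ℓ (here −1 … 1). m_s = +1/2 is one of ±1/2.
All four constraints are satisfied.

Yes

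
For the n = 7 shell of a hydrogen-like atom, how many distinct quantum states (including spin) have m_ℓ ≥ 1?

For n = 7, ℓ ranges over 0 … 6.
Contributions: ℓ=1 → 1; ℓ=2 → 2; ℓ=3 → 3; ℓ=4 → 4; ℓ=5 → 5; ℓ=6 → 6.
Orbitals: 1 + 2 + 3 + 4 + 5 + 6 = 21. Each orbital carries two spin states, so 21 × 2 = 42 states.

42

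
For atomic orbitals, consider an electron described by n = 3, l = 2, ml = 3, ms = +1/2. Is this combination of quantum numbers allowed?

The magnetic quantum number must satisfy −l ≤ ml ≤ l. With l = 2, ml can only be -2, -1, 0, 1, 2, so ml = 3 is forbidden.

No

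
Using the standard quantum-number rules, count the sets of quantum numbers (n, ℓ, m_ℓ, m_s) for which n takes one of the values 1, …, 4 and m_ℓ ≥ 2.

Work shell by shell — for each n, count the (ℓ, m_ℓ) pairs that satisfy m_ℓ ≥ 2:
n=3 → 1; n=4 → 3.
Orbitals: 1 + 3 = 4. Including both spin states (m_s = ±1/2) gives 2 × 4 = 8 states.

8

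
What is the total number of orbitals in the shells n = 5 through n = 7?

Shell n has n² orbitals: 5²=25 + 6²=36 + 7²=49 = 110 orbitals.

110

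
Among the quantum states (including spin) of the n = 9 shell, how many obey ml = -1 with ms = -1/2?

With n = 9 the allowed l are 0, 1, …, 8.
Per l-value: l=1 → 1; l=2 → 1; l=3 → 1; l=4 → 1; l=5 → 1; l=6 → 1; l=7 → 1; l=8 → 1.
Orbitals: 1 + 1 + 1 + 1 + 1 + 1 + 1 + 1 = 8. With ms fixed to a single value there is one state per orbital, giving 8 states.

8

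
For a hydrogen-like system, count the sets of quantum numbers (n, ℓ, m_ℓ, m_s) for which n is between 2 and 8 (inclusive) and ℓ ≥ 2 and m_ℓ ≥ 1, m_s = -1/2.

77

Treat each shell separately and count matching orbitals:
n=3 → 2; n=4 → 5; n=5 → 9; n=6 → 14; n=7 → 20; n=8 → 27.
Orbitals: 2 + 5 + 9 + 14 + 20 + 27 = 77. With m_s fixed to -1/2 there is one state per orbital, so 77 states.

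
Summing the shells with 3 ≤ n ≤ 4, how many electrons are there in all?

50

Shell n has n² orbitals: 3²=9 + 4²=16 = 25 orbitals.
Two spin states per orbital: 2 × 25 = 50 electrons.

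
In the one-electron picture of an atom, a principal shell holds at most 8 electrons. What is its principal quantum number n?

2n² = 8 ⇒ n² = 4 ⇒ n = 2.

n = 2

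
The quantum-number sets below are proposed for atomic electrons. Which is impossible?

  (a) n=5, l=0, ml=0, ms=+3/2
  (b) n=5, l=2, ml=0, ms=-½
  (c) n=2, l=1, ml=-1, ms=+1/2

(a) has ms = +3/2, but an electron's spin must be ±1/2.
The remaining sets (b), (c) satisfy all four rules.

(a)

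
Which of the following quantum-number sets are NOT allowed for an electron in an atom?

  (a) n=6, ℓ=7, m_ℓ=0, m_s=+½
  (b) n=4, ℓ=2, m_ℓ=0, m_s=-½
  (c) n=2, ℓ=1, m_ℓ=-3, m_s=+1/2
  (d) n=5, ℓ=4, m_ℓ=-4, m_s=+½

(a) has ℓ = 7 ≥ n = 6, violating 0 ≤ ℓ ≤ n−1.
(c) has |m_ℓ| = 3 > ℓ = 1, violating −ℓ ≤ m_ℓ ≤ ℓ.
The remaining sets (b), (d) satisfy all four rules.

(a) and (c)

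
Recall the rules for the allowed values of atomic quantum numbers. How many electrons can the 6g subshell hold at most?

A subshell with l = 4 has 2l+1 = 9 orbitals, each holding 2 electrons (spin ±1/2), so 9 × 2 = 18.

18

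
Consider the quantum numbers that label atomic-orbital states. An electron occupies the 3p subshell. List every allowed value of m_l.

-1, 0, 1

The 3p subshell has l = 1, and m_l takes every integer from −l to +l. With l = 1 that gives the 3 values -1, 0, 1.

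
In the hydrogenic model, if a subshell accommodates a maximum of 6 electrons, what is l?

2(2l+1) = 6 ⇒ 2l+1 = 3 ⇒ l = 1.

l = 1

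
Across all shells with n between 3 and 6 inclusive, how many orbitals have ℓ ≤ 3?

57

Work shell by shell — for each n, count the (ℓ, m_ℓ) pairs that satisfy ℓ ≤ 3:
n=3 → 9; n=4 → 16; n=5 → 16; n=6 → 16.
Total orbitals: 9 + 16 + 16 + 16 = 57.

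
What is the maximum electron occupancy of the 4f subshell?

A subshell with ℓ = 3 has 2ℓ+1 = 7 orbitals, each holding 2 electrons (spin ±1/2), so 7 × 2 = 14.

14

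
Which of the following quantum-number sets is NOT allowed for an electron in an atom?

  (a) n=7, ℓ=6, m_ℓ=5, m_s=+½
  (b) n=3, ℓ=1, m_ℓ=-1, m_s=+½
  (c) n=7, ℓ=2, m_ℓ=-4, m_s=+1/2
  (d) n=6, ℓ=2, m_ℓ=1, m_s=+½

(c) has |m_ℓ| = 4 > ℓ = 2, violating −ℓ ≤ m_ℓ ≤ ℓ.
The remaining sets (a), (b), (d) satisfy all four rules.

(c)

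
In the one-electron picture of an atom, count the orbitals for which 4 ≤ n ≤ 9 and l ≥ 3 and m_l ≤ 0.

119

Per-shell orbital counts meeting the constraint:
n=4 → 4; n=5 → 9; n=6 → 15; n=7 → 22; n=8 → 30; n=9 → 39.
Total orbitals: 4 + 9 + 15 + 22 + 30 + 39 = 119.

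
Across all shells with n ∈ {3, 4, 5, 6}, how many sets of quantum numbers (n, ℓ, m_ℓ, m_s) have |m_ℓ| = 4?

12

Treat each shell separately and count matching orbitals:
n=5 → 2; n=6 → 4.
Orbitals: 2 + 4 = 6. Including both spin states (m_s = ±1/2) gives 2 × 6 = 12 states.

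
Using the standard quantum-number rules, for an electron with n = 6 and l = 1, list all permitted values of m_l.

m_l takes every integer from −l to +l. With l = 1 that gives the 3 values -1, 0, 1.

-1, 0, 1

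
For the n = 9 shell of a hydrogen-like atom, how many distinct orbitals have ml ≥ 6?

6

Go through l = 0, …, 8 (the values permitted for n = 9).
The (l, ml) pairs meeting ml ≥ 6 give: l=6 → 1; l=7 → 2; l=8 → 3.
Total orbitals: 1 + 2 + 3 = 6.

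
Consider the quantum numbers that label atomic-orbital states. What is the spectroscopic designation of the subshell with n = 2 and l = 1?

2p

l = 1 corresponds to the letter 'p', so the subshell is 2p.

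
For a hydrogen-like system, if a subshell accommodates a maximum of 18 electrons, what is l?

l = 4 (g)

2(2l+1) = 18 ⇒ 2l+1 = 9 ⇒ l = 4.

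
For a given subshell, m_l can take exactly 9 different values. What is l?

m_l ranges over 2l+1 integers, so 2l+1 = 9 ⇒ l = 4.

l = 4 (g)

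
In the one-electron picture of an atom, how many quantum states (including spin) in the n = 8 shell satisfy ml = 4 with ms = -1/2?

4

The n = 8 shell has l = 0 through 7; check each.
Contributions: l=4 → 1; l=5 → 1; l=6 → 1; l=7 → 1.
Orbitals: 1 + 1 + 1 + 1 = 4. With ms fixed to a single value there is one state per orbital, giving 4 states.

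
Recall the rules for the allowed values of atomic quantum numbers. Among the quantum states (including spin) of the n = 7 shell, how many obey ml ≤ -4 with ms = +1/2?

6

For n = 7, l ranges over 0 … 6.
Orbitals with ml ≤ -4, by l: l=4 → 1; l=5 → 2; l=6 → 3.
Orbitals: 1 + 2 + 3 = 6. With ms fixed to a single value there is one state per orbital, giving 6 states.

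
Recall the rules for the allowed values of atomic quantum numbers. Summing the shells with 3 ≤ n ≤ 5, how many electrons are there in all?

100

Shell n has n² orbitals: 3²=9 + 4²=16 + 5²=25 = 50 orbitals.
Two spin states per orbital: 2 × 50 = 100 electrons.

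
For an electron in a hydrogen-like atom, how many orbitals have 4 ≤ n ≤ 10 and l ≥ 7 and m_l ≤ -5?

Count contributing orbitals for each principal shell:
n=8 → 3; n=9 → 7; n=10 → 12.
Total orbitals: 3 + 7 + 12 = 22.

22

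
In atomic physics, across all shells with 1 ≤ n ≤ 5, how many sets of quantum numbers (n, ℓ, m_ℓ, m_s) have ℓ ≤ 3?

Go shell by shell, enumerating (ℓ, m_ℓ) with ℓ ≤ 3:
n=1 → 1; n=2 → 4; n=3 → 9; n=4 → 16; n=5 → 16.
Orbitals: 1 + 4 + 9 + 16 + 16 = 46. Including both spin states (m_s = ±1/2) gives 2 × 46 = 92 states.

92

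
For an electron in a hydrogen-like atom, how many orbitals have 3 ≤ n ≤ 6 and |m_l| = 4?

For each n in the range, tally the orbitals obeying |m_l| = 4:
n=5 → 2; n=6 → 4.
Total orbitals: 2 + 4 = 6.

6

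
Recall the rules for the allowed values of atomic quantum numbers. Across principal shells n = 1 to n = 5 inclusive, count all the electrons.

Shell n has n² orbitals: 1²=1 + 2²=4 + 3²=9 + 4²=16 + 5²=25 = 55 orbitals.
Two spin states per orbital: 2 × 55 = 110 electrons.

110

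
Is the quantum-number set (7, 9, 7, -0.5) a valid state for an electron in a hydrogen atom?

No

The orbital quantum number must satisfy 0 ≤ l ≤ n−1. With n = 7 the allowed l values are 0, 1, 2, 3, 4, 5, 6, so l = 9 is out of range.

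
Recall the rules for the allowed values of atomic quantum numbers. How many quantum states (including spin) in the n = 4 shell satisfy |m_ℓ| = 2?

Orbitals with |m_ℓ| = 2, by ℓ: ℓ=2 → 2; ℓ=3 → 2.
Orbitals: 2 + 2 = 4. Each orbital carries two spin states, so 4 × 2 = 8 states.

8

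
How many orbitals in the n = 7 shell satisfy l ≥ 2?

For n = 7, l ranges over 0 … 6.
Per l-value: l=2 → 5; l=3 → 7; l=4 → 9; l=5 → 11; l=6 → 13.
Total orbitals: 5 + 7 + 9 + 11 + 13 = 45.

45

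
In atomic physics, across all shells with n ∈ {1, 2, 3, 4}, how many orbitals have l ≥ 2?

Count contributing orbitals for each principal shell:
n=3 → 5; n=4 → 12.
Total orbitals: 5 + 12 = 17.

17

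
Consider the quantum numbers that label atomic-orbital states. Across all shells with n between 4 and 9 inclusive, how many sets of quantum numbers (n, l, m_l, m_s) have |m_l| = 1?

Treat each shell separately and count matching orbitals:
n=4 → 6; n=5 → 8; n=6 → 10; n=7 → 12; n=8 → 14; n=9 → 16.
Orbitals: 6 + 8 + 10 + 12 + 14 + 16 = 66. Including both spin states (m_s = ±1/2) gives 2 × 66 = 132 states.

132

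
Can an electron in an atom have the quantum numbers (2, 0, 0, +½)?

n = 2 is a positive integer. l = 0 satisfies 0 ≤ l ≤ n−1 = 1. m_l = 0 lies in the range −l … +l (here 0). m_s = +1/2 is one of ±1/2.
All four constraints are satisfied.

Valid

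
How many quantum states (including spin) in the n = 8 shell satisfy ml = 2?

12

The n = 8 shell has l = 0 through 7; check each.
The (l, ml) pairs meeting ml = 2 give: l=2 → 1; l=3 → 1; l=4 → 1; l=5 → 1; l=6 → 1; l=7 → 1.
Orbitals: 1 + 1 + 1 + 1 + 1 + 1 = 6. Each orbital carries two spin states, so 6 × 2 = 12 states.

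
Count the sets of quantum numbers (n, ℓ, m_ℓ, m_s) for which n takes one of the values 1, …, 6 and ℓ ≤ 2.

82

Go shell by shell, enumerating (ℓ, m_ℓ) with ℓ ≤ 2:
n=1 → 1; n=2 → 4; n=3 → 9; n=4 → 9; n=5 → 9; n=6 → 9.
Orbitals: 1 + 4 + 9 + 9 + 9 + 9 = 41. Including both spin states (m_s = ±1/2) gives 2 × 41 = 82 states.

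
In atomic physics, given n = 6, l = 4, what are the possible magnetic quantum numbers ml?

-4, -3, -2, -1, 0, 1, 2, 3, 4

ml takes every integer from −l to +l. With l = 4 that gives the 9 values -4, -3, -2, -1, 0, 1, 2, 3, 4.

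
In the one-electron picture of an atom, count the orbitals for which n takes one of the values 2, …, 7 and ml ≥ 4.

For each n in the range, tally the orbitals obeying ml ≥ 4:
n=5 → 1; n=6 → 3; n=7 → 6.
Total orbitals: 1 + 3 + 6 = 10.

10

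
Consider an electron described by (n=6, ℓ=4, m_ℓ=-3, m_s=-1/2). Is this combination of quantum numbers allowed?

Yes

n = 6 is a positive integer. ℓ = 4 satisfies 0 ≤ ℓ ≤ n−1 = 5. m_ℓ = -3 lies in the range −ℓ … +ℓ (here −4 … 4). m_s = -1/2 is one of ±1/2.
All four constraints are satisfied.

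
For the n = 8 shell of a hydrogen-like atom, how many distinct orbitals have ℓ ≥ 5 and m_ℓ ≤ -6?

3

Go through ℓ = 0, …, 7 (the values permitted for n = 8).
Orbitals with ℓ ≥ 5 and m_ℓ ≤ -6, by ℓ: ℓ=6 → 1; ℓ=7 → 2.
Total orbitals: 1 + 2 = 3.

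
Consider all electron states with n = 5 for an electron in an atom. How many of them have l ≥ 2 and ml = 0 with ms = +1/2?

3

The n = 5 shell has l = 0 through 4; check each.
Contributions: l=2 → 1; l=3 → 1; l=4 → 1.
Orbitals: 1 + 1 + 1 = 3. With ms fixed to a single value there is one state per orbital, giving 3 states.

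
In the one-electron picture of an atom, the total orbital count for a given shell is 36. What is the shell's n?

n = 6

n² = 36 ⇒ n = 6.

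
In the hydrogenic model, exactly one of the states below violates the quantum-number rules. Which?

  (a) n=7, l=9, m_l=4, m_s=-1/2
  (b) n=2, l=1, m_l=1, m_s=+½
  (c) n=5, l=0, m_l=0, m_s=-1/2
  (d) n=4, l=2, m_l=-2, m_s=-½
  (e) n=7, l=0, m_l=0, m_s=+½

(a) has l = 9 ≥ n = 7, violating 0 ≤ l ≤ n−1.
The remaining sets (b), (c), (d), (e) satisfy all four rules.

(a)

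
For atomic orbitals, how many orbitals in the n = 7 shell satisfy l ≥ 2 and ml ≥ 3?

10

The n = 7 shell has l = 0 through 6; check each.
Per l-value: l=3 → 1; l=4 → 2; l=5 → 3; l=6 → 4.
Total orbitals: 1 + 2 + 3 + 4 = 10.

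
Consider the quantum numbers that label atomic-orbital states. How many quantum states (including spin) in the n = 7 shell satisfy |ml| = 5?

The (l, ml) pairs meeting |ml| = 5 give: l=5 → 2; l=6 → 2.
Orbitals: 2 + 2 = 4. Each orbital carries two spin states, so 4 × 2 = 8 states.

8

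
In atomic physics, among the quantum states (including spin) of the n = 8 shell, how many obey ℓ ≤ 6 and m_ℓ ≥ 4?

Orbitals with ℓ ≤ 6 and m_ℓ ≥ 4, by ℓ: ℓ=4 → 1; ℓ=5 → 2; ℓ=6 → 3.
Orbitals: 1 + 2 + 3 = 6. Each orbital carries two spin states, so 6 × 2 = 12 states.

12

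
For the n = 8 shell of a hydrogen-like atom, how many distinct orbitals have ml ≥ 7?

1

With n = 8 the allowed l are 0, 1, …, 7.
Orbitals with ml ≥ 7, by l: l=7 → 1.
Total orbitals: 1.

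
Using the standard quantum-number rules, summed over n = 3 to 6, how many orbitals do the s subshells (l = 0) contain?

4

An s subshell (l = 0) exists for every n ≥ 1, so shells n = 3, 4, 5, 6 each contribute one — 4 subshells.
Since each s subshell has 2·0+1 = 1 orbital, the total is 4 × 1 = 4.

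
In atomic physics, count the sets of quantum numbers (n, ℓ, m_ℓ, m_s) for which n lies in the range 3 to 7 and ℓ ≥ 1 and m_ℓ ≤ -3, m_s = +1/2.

Treat each shell separately and count matching orbitals:
n=4 → 1; n=5 → 3; n=6 → 6; n=7 → 10.
Orbitals: 1 + 3 + 6 + 10 = 20. With m_s fixed to +1/2 there is one state per orbital, so 20 states.

20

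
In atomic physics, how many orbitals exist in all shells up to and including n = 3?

Total orbitals = 1² + 2² + 3² = 14.

14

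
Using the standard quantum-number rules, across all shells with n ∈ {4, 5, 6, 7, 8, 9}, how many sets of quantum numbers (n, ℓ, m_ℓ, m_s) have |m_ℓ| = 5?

40

For each n in the range, tally the orbitals obeying |m_ℓ| = 5:
n=6 → 2; n=7 → 4; n=8 → 6; n=9 → 8.
Orbitals: 2 + 4 + 6 + 8 = 20. Including both spin states (m_s = ±1/2) gives 2 × 20 = 40 states.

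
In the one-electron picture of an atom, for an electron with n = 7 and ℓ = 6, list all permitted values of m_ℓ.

m_ℓ takes every integer from −ℓ to +ℓ. With ℓ = 6 that gives the 13 values -6, -5, -4, -3, -2, -1, 0, 1, 2, 3, 4, 5, 6.

-6, -5, -4, -3, -2, -1, 0, 1, 2, 3, 4, 5, 6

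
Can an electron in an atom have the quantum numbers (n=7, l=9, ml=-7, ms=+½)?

Invalid

The orbital quantum number must satisfy 0 ≤ l ≤ n−1. With n = 7 the allowed l values are 0, 1, 2, 3, 4, 5, 6, so l = 9 is out of range.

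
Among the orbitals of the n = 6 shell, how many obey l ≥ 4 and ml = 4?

Go through l = 0, …, 5 (the values permitted for n = 6).
Per l-value: l=4 → 1; l=5 → 1.
Total orbitals: 1 + 1 = 2.

2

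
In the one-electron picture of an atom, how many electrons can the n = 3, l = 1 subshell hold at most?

A subshell with l = 1 has 2l+1 = 3 orbitals, each holding 2 electrons (spin ±1/2), so 3 × 2 = 6.

6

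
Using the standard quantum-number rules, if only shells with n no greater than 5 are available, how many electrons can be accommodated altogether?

Total orbitals = 1² + 2² + 3² + 4² + 5² = 55. Doubling for spin gives 110 electrons.

110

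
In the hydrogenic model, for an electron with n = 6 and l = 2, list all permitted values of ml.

-2, -1, 0, 1, 2

ml takes every integer from −l to +l. With l = 2 that gives the 5 values -2, -1, 0, 1, 2.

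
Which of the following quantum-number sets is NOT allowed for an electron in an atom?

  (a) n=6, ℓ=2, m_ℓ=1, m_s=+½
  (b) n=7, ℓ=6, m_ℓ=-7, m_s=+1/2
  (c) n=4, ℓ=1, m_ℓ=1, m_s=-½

(b)

(b) has |m_ℓ| = 7 > ℓ = 6, violating −ℓ ≤ m_ℓ ≤ ℓ.
The remaining sets (a), (c) satisfy all four rules.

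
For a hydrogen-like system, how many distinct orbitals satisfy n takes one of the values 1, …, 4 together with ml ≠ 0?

Count contributing orbitals for each principal shell:
n=2 → 2; n=3 → 6; n=4 → 12.
Total orbitals: 2 + 6 + 12 = 20.

20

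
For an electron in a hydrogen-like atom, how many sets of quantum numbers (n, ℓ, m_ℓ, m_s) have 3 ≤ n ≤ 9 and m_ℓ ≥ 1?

238

Work shell by shell — for each n, count the (ℓ, m_ℓ) pairs that satisfy m_ℓ ≥ 1:
n=3 → 3; n=4 → 6; n=5 → 10; n=6 → 15; n=7 → 21; n=8 → 28; n=9 → 36.
Orbitals: 3 + 6 + 10 + 15 + 21 + 28 + 36 = 119. Including both spin states (m_s = ±1/2) gives 2 × 119 = 238 states.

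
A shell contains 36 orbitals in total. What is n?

n² = 36 ⇒ n = 6.

n = 6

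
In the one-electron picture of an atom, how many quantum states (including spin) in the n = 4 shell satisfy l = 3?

14

The n = 4 shell has l = 0 through 3; check each.
Per l-value: l=3 → 7.
Orbitals: 7. Each orbital carries two spin states, so 7 × 2 = 14 states.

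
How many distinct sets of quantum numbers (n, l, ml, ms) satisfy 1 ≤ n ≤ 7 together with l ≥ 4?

124

Per-shell orbital counts meeting the constraint:
n=5 → 9; n=6 → 20; n=7 → 33.
Orbitals: 9 + 20 + 33 = 62. Including both spin states (ms = ±1/2) gives 2 × 62 = 124 states.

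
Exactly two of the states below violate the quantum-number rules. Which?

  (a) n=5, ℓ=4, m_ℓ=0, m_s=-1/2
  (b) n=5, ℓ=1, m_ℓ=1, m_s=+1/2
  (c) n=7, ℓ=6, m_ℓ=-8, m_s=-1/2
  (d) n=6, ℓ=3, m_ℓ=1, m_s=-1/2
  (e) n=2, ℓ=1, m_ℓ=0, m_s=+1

(c) and (e)

(c) has |m_ℓ| = 8 > ℓ = 6, violating −ℓ ≤ m_ℓ ≤ ℓ.
(e) has m_s = +1, but an electron's spin must be ±1/2.
The remaining sets (a), (b), (d) satisfy all four rules.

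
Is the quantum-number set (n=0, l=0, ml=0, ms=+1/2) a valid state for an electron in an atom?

Invalid

The principal quantum number must be a positive integer (n ≥ 1), but here n = 0.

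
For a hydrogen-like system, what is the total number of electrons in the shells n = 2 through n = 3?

Shell n has n² orbitals: 2²=4 + 3²=9 = 13 orbitals.
Two spin states per orbital: 2 × 13 = 26 electrons.

26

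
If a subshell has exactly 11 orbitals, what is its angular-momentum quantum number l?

2l+1 = 11 gives l = 5.

l = 5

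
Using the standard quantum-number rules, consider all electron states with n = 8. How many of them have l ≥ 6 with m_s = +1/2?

With n = 8 the allowed l are 0, 1, …, 7.
Orbitals with l ≥ 6, by l: l=6 → 13; l=7 → 15.
Orbitals: 13 + 15 = 28. With m_s fixed to a single value there is one state per orbital, giving 28 states.

28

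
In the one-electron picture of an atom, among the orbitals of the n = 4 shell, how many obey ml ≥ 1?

For n = 4, l ranges over 0 … 3.
Orbitals with ml ≥ 1, by l: l=1 → 1; l=2 → 2; l=3 → 3.
Total orbitals: 1 + 2 + 3 = 6.

6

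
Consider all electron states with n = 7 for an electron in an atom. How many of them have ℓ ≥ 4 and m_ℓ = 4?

6

Go through ℓ = 0, …, 6 (the values permitted for n = 7).
Contributions: ℓ=4 → 1; ℓ=5 → 1; ℓ=6 → 1.
Orbitals: 1 + 1 + 1 = 3. Each orbital carries two spin states, so 3 × 2 = 6 states.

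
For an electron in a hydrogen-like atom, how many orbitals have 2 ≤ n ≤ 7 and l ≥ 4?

Go shell by shell, enumerating (l, m_l) with l ≥ 4:
n=5 → 9; n=6 → 20; n=7 → 33.
Total orbitals: 9 + 20 + 33 = 62.

62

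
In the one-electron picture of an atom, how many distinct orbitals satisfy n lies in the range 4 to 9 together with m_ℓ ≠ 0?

232

Work shell by shell — for each n, count the (ℓ, m_ℓ) pairs that satisfy m_ℓ ≠ 0:
n=4 → 12; n=5 → 20; n=6 → 30; n=7 → 42; n=8 → 56; n=9 → 72.
Total orbitals: 12 + 20 + 30 + 42 + 56 + 72 = 232.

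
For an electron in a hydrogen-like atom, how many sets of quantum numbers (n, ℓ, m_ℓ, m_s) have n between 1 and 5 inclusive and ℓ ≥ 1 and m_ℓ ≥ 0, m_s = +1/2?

Treat each shell separately and count matching orbitals:
n=2 → 2; n=3 → 5; n=4 → 9; n=5 → 14.
Orbitals: 2 + 5 + 9 + 14 = 30. With m_s fixed to +1/2 there is one state per orbital, so 30 states.

30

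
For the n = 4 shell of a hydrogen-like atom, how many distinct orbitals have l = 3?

The n = 4 shell has l = 0 through 3; check each.
The (l, ml) pairs meeting l = 3 give: l=3 → 7.
Total orbitals: 7.

7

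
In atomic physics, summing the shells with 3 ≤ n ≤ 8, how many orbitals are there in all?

Shell n has n² orbitals: 3²=9 + 4²=16 + 5²=25 + 6²=36 + 7²=49 + 8²=64 = 199 orbitals.

199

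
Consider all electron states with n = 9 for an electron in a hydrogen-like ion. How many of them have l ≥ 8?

34

Go through l = 0, …, 8 (the values permitted for n = 9).
Orbitals with l ≥ 8, by l: l=8 → 17.
Orbitals: 17. Each orbital carries two spin states, so 17 × 2 = 34 states.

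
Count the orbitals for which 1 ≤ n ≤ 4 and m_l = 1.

6

Work shell by shell — for each n, count the (l, m_l) pairs that satisfy m_l = 1:
n=2 → 1; n=3 → 2; n=4 → 3.
Total orbitals: 1 + 2 + 3 = 6.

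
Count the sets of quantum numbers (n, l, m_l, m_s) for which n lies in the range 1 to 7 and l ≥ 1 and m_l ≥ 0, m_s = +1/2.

77

Go shell by shell, enumerating (l, m_l) with l ≥ 1 and m_l ≥ 0:
n=2 → 2; n=3 → 5; n=4 → 9; n=5 → 14; n=6 → 20; n=7 → 27.
Orbitals: 2 + 5 + 9 + 14 + 20 + 27 = 77. With m_s fixed to +1/2 there is one state per orbital, so 77 states.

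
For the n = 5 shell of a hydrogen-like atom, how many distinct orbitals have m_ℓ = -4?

1

The n = 5 shell has ℓ = 0 through 4; check each.
Per ℓ-value: ℓ=4 → 1.
Total orbitals: 1.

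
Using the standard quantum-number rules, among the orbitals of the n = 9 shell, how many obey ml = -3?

Contributions: l=3 → 1; l=4 → 1; l=5 → 1; l=6 → 1; l=7 → 1; l=8 → 1.
Total orbitals: 1 + 1 + 1 + 1 + 1 + 1 = 6.

6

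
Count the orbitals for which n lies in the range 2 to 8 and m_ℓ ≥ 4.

20

Count contributing orbitals for each principal shell:
n=5 → 1; n=6 → 3; n=7 → 6; n=8 → 10.
Total orbitals: 1 + 3 + 6 + 10 = 20.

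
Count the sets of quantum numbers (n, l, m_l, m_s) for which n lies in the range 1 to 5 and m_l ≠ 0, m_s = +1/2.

40

Work shell by shell — for each n, count the (l, m_l) pairs that satisfy m_l ≠ 0:
n=2 → 2; n=3 → 6; n=4 → 12; n=5 → 20.
Orbitals: 2 + 6 + 12 + 20 = 40. With m_s fixed to +1/2 there is one state per orbital, so 40 states.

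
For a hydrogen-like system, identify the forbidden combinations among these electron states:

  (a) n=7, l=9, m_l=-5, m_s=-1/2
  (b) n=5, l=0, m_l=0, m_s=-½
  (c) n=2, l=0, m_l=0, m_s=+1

(a) has l = 9 ≥ n = 7, violating 0 ≤ l ≤ n−1.
(c) has m_s = +1, but an electron's spin must be ±1/2.
The remaining set (b) satisfies all four rules.

(a) and (c)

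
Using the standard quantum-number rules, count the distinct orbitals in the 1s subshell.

1

A subshell has 2l+1 orbitals; with l = 0, that's 1.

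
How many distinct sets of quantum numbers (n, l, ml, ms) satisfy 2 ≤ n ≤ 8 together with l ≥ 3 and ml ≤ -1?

130

Treat each shell separately and count matching orbitals:
n=4 → 3; n=5 → 7; n=6 → 12; n=7 → 18; n=8 → 25.
Orbitals: 3 + 7 + 12 + 18 + 25 = 65. Including both spin states (ms = ±1/2) gives 2 × 65 = 130 states.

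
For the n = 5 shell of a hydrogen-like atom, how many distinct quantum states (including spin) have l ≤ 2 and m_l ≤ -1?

Go through l = 0, …, 4 (the values permitted for n = 5).
Contributions: l=1 → 1; l=2 → 2.
Orbitals: 1 + 2 = 3. Each orbital carries two spin states, so 3 × 2 = 6 states.

6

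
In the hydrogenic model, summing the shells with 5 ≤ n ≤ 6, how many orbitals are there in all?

Shell n has n² orbitals: 5²=25 + 6²=36 = 61 orbitals.

61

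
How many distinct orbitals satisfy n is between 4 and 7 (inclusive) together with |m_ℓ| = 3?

20

Per-shell orbital counts meeting the constraint:
n=4 → 2; n=5 → 4; n=6 → 6; n=7 → 8.
Total orbitals: 2 + 4 + 6 + 8 = 20.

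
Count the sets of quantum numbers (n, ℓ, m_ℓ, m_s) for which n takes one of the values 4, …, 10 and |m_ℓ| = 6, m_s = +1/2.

Go shell by shell, enumerating (ℓ, m_ℓ) with |m_ℓ| = 6:
n=7 → 2; n=8 → 4; n=9 → 6; n=10 → 8.
Orbitals: 2 + 4 + 6 + 8 = 20. With m_s fixed to +1/2 there is one state per orbital, so 20 states.

20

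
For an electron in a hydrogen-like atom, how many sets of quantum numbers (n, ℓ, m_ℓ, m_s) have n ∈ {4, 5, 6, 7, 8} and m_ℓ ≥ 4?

For each n in the range, tally the orbitals obeying m_ℓ ≥ 4:
n=5 → 1; n=6 → 3; n=7 → 6; n=8 → 10.
Orbitals: 1 + 3 + 6 + 10 = 20. Including both spin states (m_s = ±1/2) gives 2 × 20 = 40 states.

40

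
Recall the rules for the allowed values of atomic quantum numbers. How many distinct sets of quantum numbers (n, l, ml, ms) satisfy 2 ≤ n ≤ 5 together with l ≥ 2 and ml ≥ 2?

20

Go shell by shell, enumerating (l, ml) with l ≥ 2 and ml ≥ 2:
n=3 → 1; n=4 → 3; n=5 → 6.
Orbitals: 1 + 3 + 6 = 10. Including both spin states (ms = ±1/2) gives 2 × 10 = 20 states.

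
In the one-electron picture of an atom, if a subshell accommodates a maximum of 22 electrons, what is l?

2(2l+1) = 22 ⇒ 2l+1 = 11 ⇒ l = 5.

l = 5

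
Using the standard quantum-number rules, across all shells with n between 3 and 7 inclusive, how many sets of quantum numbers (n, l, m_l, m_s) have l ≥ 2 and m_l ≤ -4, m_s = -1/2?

Count contributing orbitals for each principal shell:
n=5 → 1; n=6 → 3; n=7 → 6.
Orbitals: 1 + 3 + 6 = 10. With m_s fixed to -1/2 there is one state per orbital, so 10 states.

10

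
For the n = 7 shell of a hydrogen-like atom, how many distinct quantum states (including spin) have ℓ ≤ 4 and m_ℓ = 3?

With n = 7 the allowed ℓ are 0, 1, …, 6.
Orbitals with ℓ ≤ 4 and m_ℓ = 3, by ℓ: ℓ=3 → 1; ℓ=4 → 1.
Orbitals: 1 + 1 = 2. Each orbital carries two spin states, so 2 × 2 = 4 states.

4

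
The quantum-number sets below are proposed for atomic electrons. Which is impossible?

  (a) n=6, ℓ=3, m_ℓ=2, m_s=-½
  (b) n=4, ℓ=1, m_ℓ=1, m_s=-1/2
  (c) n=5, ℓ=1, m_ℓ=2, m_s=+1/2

(c) has |m_ℓ| = 2 > ℓ = 1, violating −ℓ ≤ m_ℓ ≤ ℓ.
The remaining sets (a), (b) satisfy all four rules.

(c)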